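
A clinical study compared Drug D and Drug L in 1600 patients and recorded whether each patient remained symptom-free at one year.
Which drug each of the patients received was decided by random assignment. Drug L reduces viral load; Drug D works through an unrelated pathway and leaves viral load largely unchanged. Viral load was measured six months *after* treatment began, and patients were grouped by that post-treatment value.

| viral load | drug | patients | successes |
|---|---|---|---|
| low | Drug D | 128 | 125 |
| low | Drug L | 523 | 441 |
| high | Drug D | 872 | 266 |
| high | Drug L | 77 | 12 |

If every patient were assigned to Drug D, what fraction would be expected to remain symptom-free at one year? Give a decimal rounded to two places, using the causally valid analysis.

0.39

Viral load is recorded after the drug and is itself shifted by it — it sits on the causal path from drug to outcome. Conditioning on a mediator would strip out part of the effect we want; the pooled comparison gives the total causal effect.
So P(outcome | do(Drug D)) is just the pooled rate for Drug D: 391/1000 = 0.391.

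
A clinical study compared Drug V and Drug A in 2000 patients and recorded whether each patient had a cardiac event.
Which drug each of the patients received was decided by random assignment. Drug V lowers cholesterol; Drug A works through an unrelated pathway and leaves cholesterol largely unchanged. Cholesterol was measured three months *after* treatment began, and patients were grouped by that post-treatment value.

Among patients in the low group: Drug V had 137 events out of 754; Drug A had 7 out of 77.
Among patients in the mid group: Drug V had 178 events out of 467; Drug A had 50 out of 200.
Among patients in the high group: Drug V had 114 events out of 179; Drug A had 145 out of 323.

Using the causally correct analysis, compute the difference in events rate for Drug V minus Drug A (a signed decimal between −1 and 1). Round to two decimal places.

-0.03

Cholesterol here is a post-treatment variable shaped by the drug; conditioning on it would introduce bias rather than remove it. The overall comparison is the causal one.
The causal difference is the pooled difference: 0.306 − 0.337 = -0.030.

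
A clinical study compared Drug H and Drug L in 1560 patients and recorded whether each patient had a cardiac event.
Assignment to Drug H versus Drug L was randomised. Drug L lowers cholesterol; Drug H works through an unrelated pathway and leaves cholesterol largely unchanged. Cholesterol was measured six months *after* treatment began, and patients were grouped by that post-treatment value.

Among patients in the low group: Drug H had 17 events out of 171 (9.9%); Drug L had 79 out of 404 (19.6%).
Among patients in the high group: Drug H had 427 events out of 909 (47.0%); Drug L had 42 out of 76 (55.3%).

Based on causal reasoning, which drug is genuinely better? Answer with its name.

Within every cholesterol level Drug H has the lower rate, yet pooled Drug L does — Simpson's reversal.
Cholesterol lies on the pathway drug → cholesterol → outcome, so adjusting for it blocks the indirect effect. For the total causal effect of drug, use the unadjusted pooled rates.
Pooled: Drug H 41.1% vs Drug L 25.2%; Drug L is lower overall.

Drug L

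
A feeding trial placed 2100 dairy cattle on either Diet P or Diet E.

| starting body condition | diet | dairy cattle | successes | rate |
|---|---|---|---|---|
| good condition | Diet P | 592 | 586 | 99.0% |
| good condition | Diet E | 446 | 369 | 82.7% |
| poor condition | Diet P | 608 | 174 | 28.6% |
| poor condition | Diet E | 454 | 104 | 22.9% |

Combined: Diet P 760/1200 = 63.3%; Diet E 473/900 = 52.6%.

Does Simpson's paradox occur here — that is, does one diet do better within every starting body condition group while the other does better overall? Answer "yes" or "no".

no

Within each starting body condition level (good condition 99.0% vs 82.7%; poor condition 28.6% vs 22.9%), Diet P has the higher rate every time. Pooled: 63.3% vs 52.6% — Diet P has the higher rate overall. They agree.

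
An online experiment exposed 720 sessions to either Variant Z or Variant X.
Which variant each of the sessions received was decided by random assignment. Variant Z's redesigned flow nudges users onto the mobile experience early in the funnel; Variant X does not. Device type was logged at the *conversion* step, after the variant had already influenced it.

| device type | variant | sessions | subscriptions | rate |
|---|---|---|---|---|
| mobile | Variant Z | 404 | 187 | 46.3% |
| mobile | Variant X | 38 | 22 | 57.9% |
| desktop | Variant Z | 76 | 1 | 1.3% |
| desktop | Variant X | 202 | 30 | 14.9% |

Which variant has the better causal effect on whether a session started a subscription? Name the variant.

Variant Z

Within every device type level Variant X has the higher rate, yet pooled Variant Z does — Simpson's reversal.
Device type lies on the pathway variant → device type → outcome, so adjusting for it blocks the indirect effect. For the total causal effect of variant, use the unadjusted pooled rates.
Pooled: Variant Z 39.2% vs Variant X 21.7%; Variant Z is higher overall.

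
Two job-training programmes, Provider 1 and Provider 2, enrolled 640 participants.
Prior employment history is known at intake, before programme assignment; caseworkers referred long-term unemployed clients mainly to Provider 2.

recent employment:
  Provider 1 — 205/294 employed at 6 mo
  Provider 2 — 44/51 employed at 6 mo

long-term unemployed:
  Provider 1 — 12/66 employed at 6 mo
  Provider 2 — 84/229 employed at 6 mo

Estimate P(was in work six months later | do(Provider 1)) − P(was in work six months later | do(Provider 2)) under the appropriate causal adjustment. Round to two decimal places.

Prior employment history is set before the programme has any effect — it is not caused by the programme — and it independently drives the outcome. That makes it a confounder, so the causal comparison is within prior employment history levels.
Adjusting over the population distribution of prior employment history: 0.539·(0.697−0.863) + 0.461·(0.182−0.367) = -0.174.

-0.17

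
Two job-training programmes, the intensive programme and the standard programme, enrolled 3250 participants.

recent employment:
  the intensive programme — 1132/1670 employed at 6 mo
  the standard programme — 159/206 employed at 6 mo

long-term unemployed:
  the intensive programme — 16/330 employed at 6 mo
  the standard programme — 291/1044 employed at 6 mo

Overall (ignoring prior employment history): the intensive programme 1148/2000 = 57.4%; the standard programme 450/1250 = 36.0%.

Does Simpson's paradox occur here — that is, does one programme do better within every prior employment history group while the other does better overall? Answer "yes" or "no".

yes

Within each prior employment history level (recent employment 67.8% vs 77.2%; long-term unemployed 4.8% vs 27.9%), the standard programme has the higher rate every time. Pooled: 57.4% vs 36.0% — the intensive programme has the higher rate overall. The two comparisons disagree.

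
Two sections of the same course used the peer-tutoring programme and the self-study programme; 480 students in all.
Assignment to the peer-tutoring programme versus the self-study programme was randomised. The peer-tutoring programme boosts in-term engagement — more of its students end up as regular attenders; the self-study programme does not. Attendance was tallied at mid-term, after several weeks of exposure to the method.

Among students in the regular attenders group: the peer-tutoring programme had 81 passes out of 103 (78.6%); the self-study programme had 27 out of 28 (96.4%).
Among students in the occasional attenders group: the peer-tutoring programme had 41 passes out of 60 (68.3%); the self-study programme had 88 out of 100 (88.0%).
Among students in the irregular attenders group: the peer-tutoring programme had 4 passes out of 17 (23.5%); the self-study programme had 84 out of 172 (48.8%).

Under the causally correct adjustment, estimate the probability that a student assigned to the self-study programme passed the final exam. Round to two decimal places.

0.66

Stratifying would compare teaching methods among students the teaching methods themselves sorted into mid-term attendance groups — a form of selection on an intermediate. The unconditioned pooled rates give the total causal effect.
So P(outcome | do(the self-study programme)) is just the pooled rate for the self-study programme: 199/300 = 0.663.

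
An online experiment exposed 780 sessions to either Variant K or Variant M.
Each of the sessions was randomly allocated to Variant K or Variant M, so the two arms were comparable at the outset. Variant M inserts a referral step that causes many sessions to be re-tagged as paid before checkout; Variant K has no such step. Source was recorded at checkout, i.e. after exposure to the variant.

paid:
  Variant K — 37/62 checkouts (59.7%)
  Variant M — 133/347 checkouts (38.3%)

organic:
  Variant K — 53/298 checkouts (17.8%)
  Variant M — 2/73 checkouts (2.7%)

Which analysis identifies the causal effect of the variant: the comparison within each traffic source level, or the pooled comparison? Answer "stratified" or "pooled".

Stratifying would compare variants among sessions the variants themselves sorted into traffic source groups — a form of selection on an intermediate. The unconditioned pooled rates give the total causal effect.
Pooled: Variant K 25.0% vs Variant M 32.1%; Variant M is higher overall.

pooled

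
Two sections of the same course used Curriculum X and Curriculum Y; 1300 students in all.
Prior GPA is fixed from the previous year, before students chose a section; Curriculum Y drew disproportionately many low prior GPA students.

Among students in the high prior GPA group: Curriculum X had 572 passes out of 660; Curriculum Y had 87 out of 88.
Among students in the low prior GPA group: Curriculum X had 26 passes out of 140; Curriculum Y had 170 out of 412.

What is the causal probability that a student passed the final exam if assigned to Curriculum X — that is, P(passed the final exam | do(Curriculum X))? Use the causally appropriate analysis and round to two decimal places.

0.58

Nothing the teaching method does changes prior GPA band; the imbalance is an allocation artefact. With prior GPA band also predicting the outcome, the pooled figure is confounded, and the within-stratum comparison is the causal one.
Standardising Curriculum X to the population prior GPA band mix: 0.575·572/660 + 0.425·26/140 = 0.578.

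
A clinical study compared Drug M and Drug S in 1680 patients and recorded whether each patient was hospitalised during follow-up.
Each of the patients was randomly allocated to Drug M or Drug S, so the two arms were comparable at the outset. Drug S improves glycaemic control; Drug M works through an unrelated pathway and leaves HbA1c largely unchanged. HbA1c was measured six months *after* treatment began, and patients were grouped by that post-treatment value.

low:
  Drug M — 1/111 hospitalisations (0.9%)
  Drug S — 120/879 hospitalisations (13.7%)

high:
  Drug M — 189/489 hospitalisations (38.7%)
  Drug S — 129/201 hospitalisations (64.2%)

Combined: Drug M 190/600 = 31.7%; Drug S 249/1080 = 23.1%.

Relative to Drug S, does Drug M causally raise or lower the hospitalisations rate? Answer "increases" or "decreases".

increases

Drug M is lower inside every HbA1c stratum but Drug S is lower in aggregate. Whether to stratify depends on how HbA1c relates to the drug.
The distribution of HbA1c is itself part of what the drug does — it is an intermediate outcome. Holding it fixed would remove that part of the effect; the total effect is the pooled difference.
Pooled: Drug M 31.7% vs Drug S 23.1%; Drug S is lower overall.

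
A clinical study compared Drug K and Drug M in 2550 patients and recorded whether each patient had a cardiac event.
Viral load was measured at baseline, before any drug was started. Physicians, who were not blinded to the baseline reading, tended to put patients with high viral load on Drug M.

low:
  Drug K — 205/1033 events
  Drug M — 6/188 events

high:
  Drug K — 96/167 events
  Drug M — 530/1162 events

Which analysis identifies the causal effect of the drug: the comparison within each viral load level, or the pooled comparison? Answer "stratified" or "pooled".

stratified

Within every viral load level Drug M has the lower rate, yet pooled Drug K does — Simpson's reversal.
The imbalance in viral load arose from how patients were allocated, not from anything the drug did; and viral load independently affects the outcome. The pooled gap is confounded — condition on viral load.
Within each level — low: 19.8% vs 3.2%; high: 57.5% vs 45.6% — Drug M is lower every time.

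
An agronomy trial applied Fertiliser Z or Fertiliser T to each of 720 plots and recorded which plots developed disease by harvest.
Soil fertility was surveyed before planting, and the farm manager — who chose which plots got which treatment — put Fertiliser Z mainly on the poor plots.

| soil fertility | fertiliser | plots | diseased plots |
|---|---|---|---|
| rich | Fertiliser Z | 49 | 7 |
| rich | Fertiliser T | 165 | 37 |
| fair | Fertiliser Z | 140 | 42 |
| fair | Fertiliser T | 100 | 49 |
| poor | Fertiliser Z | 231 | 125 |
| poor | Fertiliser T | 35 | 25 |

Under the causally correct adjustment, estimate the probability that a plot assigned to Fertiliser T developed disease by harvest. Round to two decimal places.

0.49

The stratified and pooled comparisons disagree (Fertiliser Z wins within each soil fertility; Fertiliser T wins overall), so the answer turns on the causal role of soil fertility.
Soil fertility is set before the fertiliser has any effect — it is not caused by the fertiliser — and it independently drives the outcome. That makes it a confounder, so the causal comparison is within soil fertility levels.
Standardising Fertiliser T to the population soil fertility mix: 0.297·37/165 + 0.333·49/100 + 0.369·25/35 = 0.494.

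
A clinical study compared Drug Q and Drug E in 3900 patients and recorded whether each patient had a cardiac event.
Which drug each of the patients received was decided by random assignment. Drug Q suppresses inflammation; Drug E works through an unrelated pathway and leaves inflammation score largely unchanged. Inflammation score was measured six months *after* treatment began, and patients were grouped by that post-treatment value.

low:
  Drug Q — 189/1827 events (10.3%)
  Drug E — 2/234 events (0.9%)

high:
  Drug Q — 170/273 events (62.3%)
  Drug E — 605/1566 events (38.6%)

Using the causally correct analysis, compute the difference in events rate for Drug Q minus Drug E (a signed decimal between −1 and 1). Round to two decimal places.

The distribution of inflammation score is itself part of what the drug does — it is an intermediate outcome. Holding it fixed would remove that part of the effect; the total effect is the pooled difference.
The causal difference is the pooled difference: 0.171 − 0.337 = -0.166.

-0.17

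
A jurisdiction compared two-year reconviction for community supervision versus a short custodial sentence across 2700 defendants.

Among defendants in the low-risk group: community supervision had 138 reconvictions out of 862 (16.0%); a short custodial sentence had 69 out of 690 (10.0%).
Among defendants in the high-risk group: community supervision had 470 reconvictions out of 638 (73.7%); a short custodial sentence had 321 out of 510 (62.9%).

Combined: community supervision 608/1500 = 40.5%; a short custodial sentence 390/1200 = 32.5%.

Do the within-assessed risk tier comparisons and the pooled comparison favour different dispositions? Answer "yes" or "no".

no

Within each assessed risk tier level (low-risk 16.0% vs 10.0%; high-risk 73.7% vs 62.9%), a short custodial sentence has the lower rate every time. Pooled: 40.5% vs 32.5% — a short custodial sentence has the lower rate overall. They agree.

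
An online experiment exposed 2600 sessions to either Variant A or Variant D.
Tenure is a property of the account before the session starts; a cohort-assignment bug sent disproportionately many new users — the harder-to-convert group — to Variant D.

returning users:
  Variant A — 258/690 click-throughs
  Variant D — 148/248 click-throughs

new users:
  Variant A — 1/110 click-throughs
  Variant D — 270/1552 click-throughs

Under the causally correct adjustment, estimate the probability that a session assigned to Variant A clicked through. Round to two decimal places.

0.14

Nothing the variant does changes user tenure; the imbalance is an allocation artefact. With user tenure also predicting the outcome, the pooled figure is confounded, and the within-stratum comparison is the causal one.
Standardising Variant A to the population user tenure mix: 0.361·258/690 + 0.639·1/110 = 0.141.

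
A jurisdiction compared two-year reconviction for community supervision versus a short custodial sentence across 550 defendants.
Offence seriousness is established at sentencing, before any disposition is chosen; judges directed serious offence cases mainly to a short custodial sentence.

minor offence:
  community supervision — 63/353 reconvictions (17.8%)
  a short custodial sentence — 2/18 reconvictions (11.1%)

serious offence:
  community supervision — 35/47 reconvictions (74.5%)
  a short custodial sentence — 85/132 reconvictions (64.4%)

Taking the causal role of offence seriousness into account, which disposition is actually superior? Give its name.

a short custodial sentence is lower inside every offence seriousness stratum but community supervision is lower in aggregate. Whether to stratify depends on how offence seriousness relates to the disposition.
Here offence seriousness is a common cause — it drives both which disposition a case falls under and the outcome. The crude comparison mixes populations; the stratum-specific rates are the causally relevant ones.
Within each level — minor offence: 17.8% vs 11.1%; serious offence: 74.5% vs 64.4% — a short custodial sentence is lower every time.

a short custodial sentence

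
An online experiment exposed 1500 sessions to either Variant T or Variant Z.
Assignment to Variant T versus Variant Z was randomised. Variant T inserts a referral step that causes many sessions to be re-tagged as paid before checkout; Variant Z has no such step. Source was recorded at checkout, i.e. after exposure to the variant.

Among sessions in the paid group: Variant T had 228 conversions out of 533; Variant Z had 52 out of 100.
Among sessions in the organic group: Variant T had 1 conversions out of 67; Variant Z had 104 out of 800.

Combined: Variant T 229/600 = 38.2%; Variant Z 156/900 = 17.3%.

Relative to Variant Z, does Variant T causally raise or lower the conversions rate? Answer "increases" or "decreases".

Stratifying would compare variants among sessions the variants themselves sorted into traffic source groups — a form of selection on an intermediate. The unconditioned pooled rates give the total causal effect.
Pooled: Variant T 38.2% vs Variant Z 17.3%; Variant T is higher overall.

increases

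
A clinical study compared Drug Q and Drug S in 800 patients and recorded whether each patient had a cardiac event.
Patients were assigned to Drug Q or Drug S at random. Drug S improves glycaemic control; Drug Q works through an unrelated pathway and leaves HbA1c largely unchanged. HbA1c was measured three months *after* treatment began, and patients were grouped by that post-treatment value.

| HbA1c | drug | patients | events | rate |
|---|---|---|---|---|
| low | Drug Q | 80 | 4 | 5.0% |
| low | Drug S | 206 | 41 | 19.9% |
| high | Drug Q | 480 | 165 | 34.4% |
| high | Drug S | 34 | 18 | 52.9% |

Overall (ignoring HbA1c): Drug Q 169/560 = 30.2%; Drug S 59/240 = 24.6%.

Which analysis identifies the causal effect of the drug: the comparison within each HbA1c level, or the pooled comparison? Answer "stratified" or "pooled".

pooled

The distribution of HbA1c is itself part of what the drug does — it is an intermediate outcome. Holding it fixed would remove that part of the effect; the total effect is the pooled difference.
Pooled: Drug Q 30.2% vs Drug S 24.6%; Drug S is lower overall.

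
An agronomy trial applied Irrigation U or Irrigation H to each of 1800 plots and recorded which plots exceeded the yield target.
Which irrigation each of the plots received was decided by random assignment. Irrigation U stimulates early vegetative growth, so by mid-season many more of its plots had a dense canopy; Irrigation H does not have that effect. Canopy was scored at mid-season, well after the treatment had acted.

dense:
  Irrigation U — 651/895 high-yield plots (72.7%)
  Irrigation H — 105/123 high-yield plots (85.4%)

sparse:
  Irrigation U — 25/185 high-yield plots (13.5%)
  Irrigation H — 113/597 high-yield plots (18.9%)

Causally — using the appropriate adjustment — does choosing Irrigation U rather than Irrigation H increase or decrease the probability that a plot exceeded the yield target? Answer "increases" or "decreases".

increases

Irrigation H is higher inside every mid-season canopy stratum but Irrigation U is higher in aggregate. Whether to stratify depends on how mid-season canopy relates to the irrigation.
The distribution of mid-season canopy is itself part of what the irrigation does — it is an intermediate outcome. Holding it fixed would remove that part of the effect; the total effect is the pooled difference.
Pooled: Irrigation U 62.6% vs Irrigation H 30.3%; Irrigation U is higher overall.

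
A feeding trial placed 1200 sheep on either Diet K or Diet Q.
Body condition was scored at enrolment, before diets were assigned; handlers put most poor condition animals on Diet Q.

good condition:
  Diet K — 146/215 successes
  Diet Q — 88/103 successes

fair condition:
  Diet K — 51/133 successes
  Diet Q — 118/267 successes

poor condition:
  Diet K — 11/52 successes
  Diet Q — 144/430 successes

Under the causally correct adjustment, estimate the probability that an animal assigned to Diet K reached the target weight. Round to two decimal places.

Here starting body condition is a common cause — it drives both which diet a case falls under and the outcome. The crude comparison mixes populations; the stratum-specific rates are the causally relevant ones.
Standardising Diet K to the population starting body condition mix: 0.265·146/215 + 0.333·51/133 + 0.402·11/52 = 0.393.

0.39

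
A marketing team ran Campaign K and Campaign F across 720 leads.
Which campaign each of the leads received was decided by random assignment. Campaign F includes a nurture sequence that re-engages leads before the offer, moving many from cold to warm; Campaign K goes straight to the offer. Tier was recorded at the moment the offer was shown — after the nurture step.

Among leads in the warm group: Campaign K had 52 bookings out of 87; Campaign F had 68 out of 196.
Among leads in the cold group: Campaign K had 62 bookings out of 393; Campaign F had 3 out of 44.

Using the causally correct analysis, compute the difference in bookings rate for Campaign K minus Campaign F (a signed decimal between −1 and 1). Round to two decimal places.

-0.06

Stratifying would compare campaigns among leads the campaigns themselves sorted into engagement tier groups — a form of selection on an intermediate. The unconditioned pooled rates give the total causal effect.
The causal difference is the pooled difference: 0.237 − 0.296 = -0.058.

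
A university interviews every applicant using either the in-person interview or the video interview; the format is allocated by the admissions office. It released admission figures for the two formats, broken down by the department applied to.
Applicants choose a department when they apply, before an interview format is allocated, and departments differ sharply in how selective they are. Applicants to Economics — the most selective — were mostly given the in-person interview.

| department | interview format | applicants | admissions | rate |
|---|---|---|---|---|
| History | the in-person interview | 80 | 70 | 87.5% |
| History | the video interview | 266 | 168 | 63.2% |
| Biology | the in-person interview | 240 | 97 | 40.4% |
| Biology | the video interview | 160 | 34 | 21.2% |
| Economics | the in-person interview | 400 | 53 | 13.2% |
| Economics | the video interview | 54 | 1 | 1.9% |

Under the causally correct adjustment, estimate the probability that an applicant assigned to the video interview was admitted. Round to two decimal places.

The imbalance in department arose from how applicants were allocated, not from anything the interview format did; and department independently affects the outcome. The pooled gap is confounded — condition on department.
Standardising the video interview to the population department mix: 0.288·168/266 + 0.333·34/160 + 0.378·1/54 = 0.260.

0.26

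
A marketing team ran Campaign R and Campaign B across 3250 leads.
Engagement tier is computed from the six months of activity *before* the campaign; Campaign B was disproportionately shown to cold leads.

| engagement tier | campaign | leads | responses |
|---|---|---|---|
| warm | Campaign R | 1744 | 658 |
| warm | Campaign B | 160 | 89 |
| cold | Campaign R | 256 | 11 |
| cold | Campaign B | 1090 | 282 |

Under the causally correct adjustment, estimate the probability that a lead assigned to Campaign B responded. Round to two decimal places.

0.43

Within every engagement tier level Campaign B has the higher rate, yet pooled Campaign R does — Simpson's reversal.
Engagement tier is set before the campaign has any effect — it is not caused by the campaign — and it independently drives the outcome. That makes it a confounder, so the causal comparison is within engagement tier levels.
Standardising Campaign B to the population engagement tier mix: 0.586·89/160 + 0.414·282/1090 = 0.433.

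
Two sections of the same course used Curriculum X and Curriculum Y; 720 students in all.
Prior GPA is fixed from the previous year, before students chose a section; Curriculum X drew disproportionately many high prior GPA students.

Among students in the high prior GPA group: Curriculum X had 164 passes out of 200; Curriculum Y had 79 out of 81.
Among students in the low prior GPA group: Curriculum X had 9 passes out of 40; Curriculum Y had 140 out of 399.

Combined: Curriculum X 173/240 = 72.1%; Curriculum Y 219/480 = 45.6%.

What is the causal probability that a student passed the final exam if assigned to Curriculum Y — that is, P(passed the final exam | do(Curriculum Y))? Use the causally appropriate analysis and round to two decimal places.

0.59

Prior GPA band satisfies the back-door criterion: it is not a descendant of the teaching method, and it blocks the spurious path from teaching method to outcome. Adjusting for it (i.e., using the within-prior GPA band rates) gives the causal effect.
Standardising Curriculum Y to the population prior GPA band mix: 0.390·79/81 + 0.610·140/399 = 0.595.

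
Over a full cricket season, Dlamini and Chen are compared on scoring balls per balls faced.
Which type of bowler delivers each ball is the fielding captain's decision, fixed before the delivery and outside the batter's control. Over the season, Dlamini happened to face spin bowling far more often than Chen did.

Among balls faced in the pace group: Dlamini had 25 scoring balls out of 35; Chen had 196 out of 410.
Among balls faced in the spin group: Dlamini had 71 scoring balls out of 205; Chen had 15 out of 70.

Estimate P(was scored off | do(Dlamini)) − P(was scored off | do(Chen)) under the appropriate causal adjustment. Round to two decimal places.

Bowling type satisfies the back-door criterion: it is not a descendant of the player, and it blocks the spurious path from player to outcome. Adjusting for it (i.e., using the within-bowling type rates) gives the causal effect.
Adjusting over the population distribution of bowling type: 0.618·(0.714−0.478) + 0.382·(0.346−0.214) = +0.196.

+0.20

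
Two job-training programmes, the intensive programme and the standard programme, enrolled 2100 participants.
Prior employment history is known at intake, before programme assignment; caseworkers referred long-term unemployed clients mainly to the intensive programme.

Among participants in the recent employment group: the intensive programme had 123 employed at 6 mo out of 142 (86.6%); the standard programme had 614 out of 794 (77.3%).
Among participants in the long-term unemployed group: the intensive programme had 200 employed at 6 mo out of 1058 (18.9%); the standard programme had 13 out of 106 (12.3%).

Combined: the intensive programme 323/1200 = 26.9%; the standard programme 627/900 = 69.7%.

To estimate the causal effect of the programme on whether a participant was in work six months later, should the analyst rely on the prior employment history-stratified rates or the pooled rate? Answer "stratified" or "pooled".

Nothing the programme does changes prior employment history; the imbalance is an allocation artefact. With prior employment history also predicting the outcome, the pooled figure is confounded, and the within-stratum comparison is the causal one.
Within each level — recent employment: 86.6% vs 77.3%; long-term unemployed: 18.9% vs 12.3% — the intensive programme is higher every time.

stratified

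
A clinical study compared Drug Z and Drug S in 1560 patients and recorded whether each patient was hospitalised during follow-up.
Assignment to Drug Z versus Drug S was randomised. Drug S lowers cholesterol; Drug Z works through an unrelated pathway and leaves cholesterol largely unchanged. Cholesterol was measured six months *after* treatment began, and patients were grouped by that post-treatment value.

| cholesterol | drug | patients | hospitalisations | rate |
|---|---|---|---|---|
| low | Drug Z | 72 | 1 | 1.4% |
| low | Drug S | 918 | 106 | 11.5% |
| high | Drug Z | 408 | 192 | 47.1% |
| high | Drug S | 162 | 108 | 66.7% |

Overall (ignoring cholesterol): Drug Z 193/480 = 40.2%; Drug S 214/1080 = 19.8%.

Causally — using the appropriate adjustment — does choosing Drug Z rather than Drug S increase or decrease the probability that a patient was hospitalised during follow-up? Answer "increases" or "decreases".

The cholesterol-specific comparison favours Drug Z throughout, but the pooled figures favour Drug S. The question is whether to condition on cholesterol.
Stratifying would compare drugs among patients the drugs themselves sorted into cholesterol groups — a form of selection on an intermediate. The unconditioned pooled rates give the total causal effect.
Pooled: Drug Z 40.2% vs Drug S 19.8%; Drug S is lower overall.

increases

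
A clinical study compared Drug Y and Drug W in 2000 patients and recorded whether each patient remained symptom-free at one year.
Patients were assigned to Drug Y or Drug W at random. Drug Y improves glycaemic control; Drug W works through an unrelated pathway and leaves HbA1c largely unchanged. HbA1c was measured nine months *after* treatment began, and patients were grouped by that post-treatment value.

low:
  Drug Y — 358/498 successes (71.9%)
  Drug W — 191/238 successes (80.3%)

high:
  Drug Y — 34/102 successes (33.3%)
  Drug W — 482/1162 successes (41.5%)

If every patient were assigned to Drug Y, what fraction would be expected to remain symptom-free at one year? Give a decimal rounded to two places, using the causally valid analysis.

The stratified and pooled comparisons disagree (Drug W wins within each HbA1c; Drug Y wins overall), so the answer turns on the causal role of HbA1c.
HbA1c here is a post-treatment variable shaped by the drug; conditioning on it would introduce bias rather than remove it. The overall comparison is the causal one.
So P(outcome | do(Drug Y)) is just the pooled rate for Drug Y: 392/600 = 0.653.

0.65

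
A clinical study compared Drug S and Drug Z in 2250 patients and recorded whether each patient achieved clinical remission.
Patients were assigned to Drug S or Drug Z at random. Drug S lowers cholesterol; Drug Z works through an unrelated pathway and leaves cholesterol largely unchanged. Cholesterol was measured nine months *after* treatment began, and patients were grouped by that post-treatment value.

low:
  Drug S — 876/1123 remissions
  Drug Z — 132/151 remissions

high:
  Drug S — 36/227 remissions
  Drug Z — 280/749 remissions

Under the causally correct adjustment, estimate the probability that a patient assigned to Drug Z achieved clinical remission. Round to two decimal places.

0.46

Cholesterol is downstream of the drug. One should not condition on a consequence of treatment, so the overall rates are the right comparison.
So P(outcome | do(Drug Z)) is just the pooled rate for Drug Z: 412/900 = 0.458.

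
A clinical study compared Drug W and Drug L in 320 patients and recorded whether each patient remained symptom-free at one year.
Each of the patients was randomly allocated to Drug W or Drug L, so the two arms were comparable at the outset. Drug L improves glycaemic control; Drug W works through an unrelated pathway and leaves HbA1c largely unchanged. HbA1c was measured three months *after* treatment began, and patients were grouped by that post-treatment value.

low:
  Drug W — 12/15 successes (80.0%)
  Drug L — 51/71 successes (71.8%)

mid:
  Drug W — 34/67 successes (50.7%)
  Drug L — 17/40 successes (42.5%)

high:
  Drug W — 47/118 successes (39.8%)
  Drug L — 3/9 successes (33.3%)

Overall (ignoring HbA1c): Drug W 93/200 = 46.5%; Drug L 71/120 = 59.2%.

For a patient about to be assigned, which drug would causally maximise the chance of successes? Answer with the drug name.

Stratifying would compare drugs among patients the drugs themselves sorted into HbA1c groups — a form of selection on an intermediate. The unconditioned pooled rates give the total causal effect.
Pooled: Drug W 46.5% vs Drug L 59.2%; Drug L is higher overall.

Drug L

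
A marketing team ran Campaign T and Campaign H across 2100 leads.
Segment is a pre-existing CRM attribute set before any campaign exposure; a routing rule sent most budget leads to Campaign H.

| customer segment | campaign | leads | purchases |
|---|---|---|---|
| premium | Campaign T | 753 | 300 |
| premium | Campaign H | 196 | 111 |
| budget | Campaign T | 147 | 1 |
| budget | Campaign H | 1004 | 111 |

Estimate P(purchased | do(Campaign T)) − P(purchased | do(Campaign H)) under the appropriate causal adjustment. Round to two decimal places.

The stratified and pooled comparisons disagree (Campaign H wins within each customer segment; Campaign T wins overall), so the answer turns on the causal role of customer segment.
Customer segment differs across campaigns for reasons unrelated to any effect of the campaign itself, and it separately predicts the outcome — a classic confounder. We must compare within customer segment levels.
Adjusting over the population distribution of customer segment: 0.452·(0.398−0.566) + 0.548·(0.007−0.111) = -0.133.

-0.13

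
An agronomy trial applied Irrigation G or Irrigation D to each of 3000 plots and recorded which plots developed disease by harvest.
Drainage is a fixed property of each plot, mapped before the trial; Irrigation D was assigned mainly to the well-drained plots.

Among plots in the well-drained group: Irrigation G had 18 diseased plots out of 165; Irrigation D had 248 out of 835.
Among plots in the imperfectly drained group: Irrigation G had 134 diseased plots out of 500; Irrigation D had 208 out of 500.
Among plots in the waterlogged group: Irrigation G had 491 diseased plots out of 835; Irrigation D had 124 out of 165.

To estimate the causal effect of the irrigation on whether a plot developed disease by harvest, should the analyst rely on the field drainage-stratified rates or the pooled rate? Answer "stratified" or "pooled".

Here field drainage is a common cause — it drives both which irrigation a case falls under and the outcome. The crude comparison mixes populations; the stratum-specific rates are the causally relevant ones.
Within each level — well-drained: 10.9% vs 29.7%; imperfectly drained: 26.8% vs 41.6%; waterlogged: 58.8% vs 75.2% — Irrigation G is lower every time.

stratified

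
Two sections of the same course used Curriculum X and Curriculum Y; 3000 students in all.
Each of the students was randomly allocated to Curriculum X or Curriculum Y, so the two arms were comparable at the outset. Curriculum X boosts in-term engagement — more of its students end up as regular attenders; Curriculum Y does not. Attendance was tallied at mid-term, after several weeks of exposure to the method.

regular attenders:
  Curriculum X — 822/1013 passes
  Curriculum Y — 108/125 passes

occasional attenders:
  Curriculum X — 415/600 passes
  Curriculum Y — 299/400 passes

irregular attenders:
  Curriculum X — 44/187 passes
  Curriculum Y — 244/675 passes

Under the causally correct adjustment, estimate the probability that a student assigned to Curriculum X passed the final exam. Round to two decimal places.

0.71

Mid-term attendance here is a post-treatment variable shaped by the teaching method; conditioning on it would introduce bias rather than remove it. The overall comparison is the causal one.
So P(outcome | do(Curriculum X)) is just the pooled rate for Curriculum X: 1281/1800 = 0.712.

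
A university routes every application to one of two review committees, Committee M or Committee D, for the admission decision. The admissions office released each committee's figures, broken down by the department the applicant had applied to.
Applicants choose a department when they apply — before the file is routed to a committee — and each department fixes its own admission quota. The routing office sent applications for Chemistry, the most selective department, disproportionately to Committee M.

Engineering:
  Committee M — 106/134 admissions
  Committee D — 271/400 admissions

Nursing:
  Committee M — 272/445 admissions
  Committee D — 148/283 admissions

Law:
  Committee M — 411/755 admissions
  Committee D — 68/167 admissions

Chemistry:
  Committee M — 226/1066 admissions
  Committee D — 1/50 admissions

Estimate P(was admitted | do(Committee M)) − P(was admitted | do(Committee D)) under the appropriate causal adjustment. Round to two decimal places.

+0.14

Here department is a common cause — it drives both which review committee a case falls under and the outcome. The crude comparison mixes populations; the stratum-specific rates are the causally relevant ones.
Adjusting over the population distribution of department: 0.162·(0.791−0.677) + 0.221·(0.611−0.523) + 0.279·(0.544−0.407) + 0.338·(0.212−0.020) = +0.141.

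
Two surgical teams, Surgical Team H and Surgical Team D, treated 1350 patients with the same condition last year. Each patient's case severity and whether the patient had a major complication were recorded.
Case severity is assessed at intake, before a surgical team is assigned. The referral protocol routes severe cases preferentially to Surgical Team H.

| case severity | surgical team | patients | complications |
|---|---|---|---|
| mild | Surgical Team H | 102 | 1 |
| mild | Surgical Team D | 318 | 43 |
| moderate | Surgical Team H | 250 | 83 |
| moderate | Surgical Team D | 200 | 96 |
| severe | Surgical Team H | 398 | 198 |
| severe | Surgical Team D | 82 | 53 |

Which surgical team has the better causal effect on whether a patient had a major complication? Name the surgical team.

Surgical Team H

Since case severity is a pre-existing factor (not a product of the surgical team) and it affects the outcome on its own, it is a confounder. The stratified rates, not the pooled rate, identify the causal effect.
Within each level — mild: 1.0% vs 13.5%; moderate: 33.2% vs 48.0%; severe: 49.7% vs 64.6% — Surgical Team H is lower every time.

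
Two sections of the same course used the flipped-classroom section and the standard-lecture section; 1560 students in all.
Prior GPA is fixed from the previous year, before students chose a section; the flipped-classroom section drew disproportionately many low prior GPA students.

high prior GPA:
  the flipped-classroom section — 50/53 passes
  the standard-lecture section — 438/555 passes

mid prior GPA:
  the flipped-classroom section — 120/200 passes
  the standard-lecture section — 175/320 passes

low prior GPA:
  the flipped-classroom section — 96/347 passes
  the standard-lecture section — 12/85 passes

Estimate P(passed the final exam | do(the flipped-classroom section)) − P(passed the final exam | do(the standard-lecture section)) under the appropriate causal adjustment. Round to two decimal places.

the flipped-classroom section is higher inside every prior GPA band stratum but the standard-lecture section is higher in aggregate. Whether to stratify depends on how prior GPA band relates to the teaching method.
The imbalance in prior GPA band arose from how students were allocated, not from anything the teaching method did; and prior GPA band independently affects the outcome. The pooled gap is confounded — condition on prior GPA band.
Adjusting over the population distribution of prior GPA band: 0.390·(0.943−0.789) + 0.333·(0.600−0.547) + 0.277·(0.277−0.141) = +0.115.

+0.12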